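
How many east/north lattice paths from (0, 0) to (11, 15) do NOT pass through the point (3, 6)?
Number of paths = 5684120

Total paths from (0, 0) to (11, 15): C(26, 11) = 7726160. Paths through (3, 6): (paths (0, 0) → (3, 6)) × (paths (3, 6) → (11, 15)) = C(9, 3) · C(17, 8) = 84 · 24310 = 2042040. Avoidance count = 7726160 − 2042040 = 5684120.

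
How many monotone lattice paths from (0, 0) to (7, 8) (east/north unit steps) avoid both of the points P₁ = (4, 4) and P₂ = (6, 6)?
Number of paths = 2473

Inclusion–exclusion. Total paths: C(15, 7) = 6435. Through P₁: C(8, 4)·C(7, 3) = 2450. Through P₂: C(12, 6)·C(3, 1) = 2772. Since P₁ is strictly southwest of P₂, a monotone path through both must visit P₁ then P₂; paths through both = C(8, 4)·C(4, 2)·C(3, 1) = 1260. Avoid both = 6435 − 2450 − 2772 + 1260 = 2473.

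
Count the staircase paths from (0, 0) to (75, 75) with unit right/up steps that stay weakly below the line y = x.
C_75 = 1221395654430378811828760722007962130791020

These NE paths below the diagonal are counted by the Catalan number C_n = (1/(n + 1)) · C(2n, n). For n = 75: C_75 = (1/76) · C(150, 75) = 92826069736708789698985814872605121940117520/76 = 1221395654430378811828760722007962130791020.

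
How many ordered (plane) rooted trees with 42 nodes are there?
C_41 = 10113918591637898134020

These ordered rooted trees are counted by the Catalan number C_n = (1/(n + 1)) · C(2n, n). For n = 41: C_41 = (1/42) · C(82, 41) = 424784580848791721628840/42 = 10113918591637898134020.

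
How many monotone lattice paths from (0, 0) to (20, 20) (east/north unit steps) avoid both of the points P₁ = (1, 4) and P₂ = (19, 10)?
Number of paths = 117333956740

Inclusion–exclusion. Total paths: C(40, 20) = 137846528820. Through P₁: C(5, 1)·C(35, 19) = 20299644750. Through P₂: C(29, 19)·C(11, 1) = 220330110. Since P₁ is strictly southwest of P₂, a monotone path through both must visit P₁ then P₂; paths through both = C(5, 1)·C(24, 18)·C(11, 1) = 7402780. Avoid both = 137846528820 − 20299644750 − 220330110 + 7402780 = 117333956740.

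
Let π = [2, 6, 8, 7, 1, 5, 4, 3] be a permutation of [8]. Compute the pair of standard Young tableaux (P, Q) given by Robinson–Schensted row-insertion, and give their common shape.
P = [1, 3, 7] / [2, 4] / [5] / [6] / [8];  Q = [1, 2, 3] / [4, 6] / [5] / [7] / [8];  common shape = (3, 2, 1, 1, 1)

Row-insert the values π_1, π_2, … into P one at a time, bumping the leftmost entry strictly greater than the inserted value down to the next row. The recording tableau Q records, in position (i, j), the step at which that cell was added to P.
  Insert 2 (step 1): P = [2];  Q = [1]
  Insert 6 (step 2): P = [2, 6];  Q = [1, 2]
  Insert 8 (step 3): P = [2, 6, 8];  Q = [1, 2, 3]
  Insert 7 (step 4): P = [2, 6, 7] / [8];  Q = [1, 2, 3] / [4]
  Insert 1 (step 5): P = [1, 6, 7] / [2] / [8];  Q = [1, 2, 3] / [4] / [5]
  Insert 5 (step 6): P = [1, 5, 7] / [2, 6] / [8];  Q = [1, 2, 3] / [4, 6] / [5]
  Insert 4 (step 7): P = [1, 4, 7] / [2, 5] / [6] / [8];  Q = [1, 2, 3] / [4, 6] / [5] / [7]
  Insert 3 (step 8): P = [1, 3, 7] / [2, 4] / [5] / [6] / [8];  Q = [1, 2, 3] / [4, 6] / [5] / [7] / [8]
Final shape: (3, 2, 1, 1, 1).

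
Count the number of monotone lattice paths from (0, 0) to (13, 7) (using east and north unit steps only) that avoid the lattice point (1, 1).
Number of paths = 40392

Total paths from (0, 0) to (13, 7): C(20, 13) = 77520. Paths through (1, 1): (paths (0, 0) → (1, 1)) × (paths (1, 1) → (13, 7)) = C(2, 1) · C(18, 12) = 2 · 18564 = 37128. Avoidance count = 77520 − 37128 = 40392.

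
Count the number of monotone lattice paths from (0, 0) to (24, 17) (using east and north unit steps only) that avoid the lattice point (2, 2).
Number of paths = 95399281890

Total paths from (0, 0) to (24, 17): C(41, 24) = 151584480450. Paths through (2, 2): (paths (0, 0) → (2, 2)) × (paths (2, 2) → (24, 17)) = C(4, 2) · C(37, 22) = 6 · 9364199760 = 56185198560. Avoidance count = 151584480450 − 56185198560 = 95399281890.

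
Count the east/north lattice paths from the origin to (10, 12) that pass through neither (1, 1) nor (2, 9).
Number of paths = 304621

Inclusion–exclusion. Total paths: C(22, 10) = 646646. Through P₁: C(2, 1)·C(20, 9) = 335920. Through P₂: C(11, 2)·C(11, 8) = 9075. Since P₁ is strictly southwest of P₂, a monotone path through both must visit P₁ then P₂; paths through both = C(2, 1)·C(9, 1)·C(11, 8) = 2970. Avoid both = 646646 − 335920 − 9075 + 2970 = 304621.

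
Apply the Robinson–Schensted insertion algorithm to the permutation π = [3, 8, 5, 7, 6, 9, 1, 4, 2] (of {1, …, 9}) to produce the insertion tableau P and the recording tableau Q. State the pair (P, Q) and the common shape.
P = [1, 2, 6, 9] / [3, 4] / [5] / [7] / [8];  Q = [1, 2, 4, 6] / [3, 8] / [5] / [7] / [9];  common shape = (4, 2, 1, 1, 1)

Row-insert the values π_1, π_2, … into P one at a time, bumping the leftmost entry strictly greater than the inserted value down to the next row. The recording tableau Q records, in position (i, j), the step at which that cell was added to P.
  Insert 3 (step 1): P = [3];  Q = [1]
  Insert 8 (step 2): P = [3, 8];  Q = [1, 2]
  Insert 5 (step 3): P = [3, 5] / [8];  Q = [1, 2] / [3]
  Insert 7 (step 4): P = [3, 5, 7] / [8];  Q = [1, 2, 4] / [3]
  Insert 6 (step 5): P = [3, 5, 6] / [7] / [8];  Q = [1, 2, 4] / [3] / [5]
  Insert 9 (step 6): P = [3, 5, 6, 9] / [7] / [8];  Q = [1, 2, 4, 6] / [3] / [5]
  Insert 1 (step 7): P = [1, 5, 6, 9] / [3] / [7] / [8];  Q = [1, 2, 4, 6] / [3] / [5] / [7]
  Insert 4 (step 8): P = [1, 4, 6, 9] / [3, 5] / [7] / [8];  Q = [1, 2, 4, 6] / [3, 8] / [5] / [7]
  Insert 2 (step 9): P = [1, 2, 6, 9] / [3, 4] / [5] / [7] / [8];  Q = [1, 2, 4, 6] / [3, 8] / [5] / [7] / [9]
Final shape: (4, 2, 1, 1, 1).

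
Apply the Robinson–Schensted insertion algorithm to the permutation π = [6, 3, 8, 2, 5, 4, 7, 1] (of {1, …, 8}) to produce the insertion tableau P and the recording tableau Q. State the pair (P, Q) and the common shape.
P = [1, 4, 7] / [2, 5] / [3, 8] / [6];  Q = [1, 3, 7] / [2, 5] / [4, 6] / [8];  common shape = (3, 2, 2, 1)

Row-insert the values π_1, π_2, … into P one at a time, bumping the leftmost entry strictly greater than the inserted value down to the next row. The recording tableau Q records, in position (i, j), the step at which that cell was added to P.
  Insert 6 (step 1): P = [6];  Q = [1]
  Insert 3 (step 2): P = [3] / [6];  Q = [1] / [2]
  Insert 8 (step 3): P = [3, 8] / [6];  Q = [1, 3] / [2]
  Insert 2 (step 4): P = [2, 8] / [3] / [6];  Q = [1, 3] / [2] / [4]
  Insert 5 (step 5): P = [2, 5] / [3, 8] / [6];  Q = [1, 3] / [2, 5] / [4]
  Insert 4 (step 6): P = [2, 4] / [3, 5] / [6, 8];  Q = [1, 3] / [2, 5] / [4, 6]
  Insert 7 (step 7): P = [2, 4, 7] / [3, 5] / [6, 8];  Q = [1, 3, 7] / [2, 5] / [4, 6]
  Insert 1 (step 8): P = [1, 4, 7] / [2, 5] / [3, 8] / [6];  Q = [1, 3, 7] / [2, 5] / [4, 6] / [8]
Final shape: (3, 2, 2, 1).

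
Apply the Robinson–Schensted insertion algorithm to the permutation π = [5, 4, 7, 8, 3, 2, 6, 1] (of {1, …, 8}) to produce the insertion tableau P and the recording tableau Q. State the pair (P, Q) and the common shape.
P = [1, 6, 8] / [2, 7] / [3] / [4] / [5];  Q = [1, 3, 4] / [2, 7] / [5] / [6] / [8];  common shape = (3, 2, 1, 1, 1)

Row-insert the values π_1, π_2, … into P one at a time, bumping the leftmost entry strictly greater than the inserted value down to the next row. The recording tableau Q records, in position (i, j), the step at which that cell was added to P.
  Insert 5 (step 1): P = [5];  Q = [1]
  Insert 4 (step 2): P = [4] / [5];  Q = [1] / [2]
  Insert 7 (step 3): P = [4, 7] / [5];  Q = [1, 3] / [2]
  Insert 8 (step 4): P = [4, 7, 8] / [5];  Q = [1, 3, 4] / [2]
  Insert 3 (step 5): P = [3, 7, 8] / [4] / [5];  Q = [1, 3, 4] / [2] / [5]
  Insert 2 (step 6): P = [2, 7, 8] / [3] / [4] / [5];  Q = [1, 3, 4] / [2] / [5] / [6]
  Insert 6 (step 7): P = [2, 6, 8] / [3, 7] / [4] / [5];  Q = [1, 3, 4] / [2, 7] / [5] / [6]
  Insert 1 (step 8): P = [1, 6, 8] / [2, 7] / [3] / [4] / [5];  Q = [1, 3, 4] / [2, 7] / [5] / [6] / [8]
Final shape: (3, 2, 1, 1, 1).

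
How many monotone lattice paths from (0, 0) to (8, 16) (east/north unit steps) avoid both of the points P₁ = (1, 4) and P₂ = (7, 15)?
Number of paths = 266203

Inclusion–exclusion. Total paths: C(24, 8) = 735471. Through P₁: C(5, 1)·C(19, 7) = 251940. Through P₂: C(22, 7)·C(2, 1) = 341088. Since P₁ is strictly southwest of P₂, a monotone path through both must visit P₁ then P₂; paths through both = C(5, 1)·C(17, 6)·C(2, 1) = 123760. Avoid both = 735471 − 251940 − 341088 + 123760 = 266203.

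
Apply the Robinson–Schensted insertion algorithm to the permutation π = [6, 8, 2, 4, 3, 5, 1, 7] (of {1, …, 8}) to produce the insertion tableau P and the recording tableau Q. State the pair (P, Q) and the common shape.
P = [1, 3, 5, 7] / [2, 8] / [4] / [6];  Q = [1, 2, 6, 8] / [3, 4] / [5] / [7];  common shape = (4, 2, 1, 1)

Row-insert the values π_1, π_2, … into P one at a time, bumping the leftmost entry strictly greater than the inserted value down to the next row. The recording tableau Q records, in position (i, j), the step at which that cell was added to P.
  Insert 6 (step 1): P = [6];  Q = [1]
  Insert 8 (step 2): P = [6, 8];  Q = [1, 2]
  Insert 2 (step 3): P = [2, 8] / [6];  Q = [1, 2] / [3]
  Insert 4 (step 4): P = [2, 4] / [6, 8];  Q = [1, 2] / [3, 4]
  Insert 3 (step 5): P = [2, 3] / [4, 8] / [6];  Q = [1, 2] / [3, 4] / [5]
  Insert 5 (step 6): P = [2, 3, 5] / [4, 8] / [6];  Q = [1, 2, 6] / [3, 4] / [5]
  Insert 1 (step 7): P = [1, 3, 5] / [2, 8] / [4] / [6];  Q = [1, 2, 6] / [3, 4] / [5] / [7]
  Insert 7 (step 8): P = [1, 3, 5, 7] / [2, 8] / [4] / [6];  Q = [1, 2, 6, 8] / [3, 4] / [5] / [7]
Final shape: (4, 2, 1, 1).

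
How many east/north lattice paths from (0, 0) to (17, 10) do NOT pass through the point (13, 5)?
Number of paths = 7356717

Total paths from (0, 0) to (17, 10): C(27, 17) = 8436285. Paths through (13, 5): (paths (0, 0) → (13, 5)) × (paths (13, 5) → (17, 10)) = C(18, 13) · C(9, 4) = 8568 · 126 = 1079568. Avoidance count = 8436285 − 1079568 = 7356717.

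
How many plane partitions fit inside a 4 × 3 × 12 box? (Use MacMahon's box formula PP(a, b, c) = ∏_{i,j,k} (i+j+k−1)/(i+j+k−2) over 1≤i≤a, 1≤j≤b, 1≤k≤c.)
PP(4, 3, 12) = 176729280

Evaluate the triple product over i = 1..4, j = 1..3, k = 1..12. The factors are (2/1) · (3/2) · (4/3) · (5/4) · (6/5) · (7/6) · (8/7) · (9/8) · … (144 factors total). The numerators and denominators telescope so the product is an integer; carrying out the multiplication exactly gives PP(4, 3, 12) = 176729280.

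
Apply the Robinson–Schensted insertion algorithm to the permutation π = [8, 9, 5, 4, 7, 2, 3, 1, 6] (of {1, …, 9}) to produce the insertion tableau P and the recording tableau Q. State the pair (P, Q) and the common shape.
P = [1, 3, 6] / [2, 7] / [4, 9] / [5] / [8];  Q = [1, 2, 9] / [3, 5] / [4, 7] / [6] / [8];  common shape = (3, 2, 2, 1, 1)

Row-insert the values π_1, π_2, … into P one at a time, bumping the leftmost entry strictly greater than the inserted value down to the next row. The recording tableau Q records, in position (i, j), the step at which that cell was added to P.
  Insert 8 (step 1): P = [8];  Q = [1]
  Insert 9 (step 2): P = [8, 9];  Q = [1, 2]
  Insert 5 (step 3): P = [5, 9] / [8];  Q = [1, 2] / [3]
  Insert 4 (step 4): P = [4, 9] / [5] / [8];  Q = [1, 2] / [3] / [4]
  Insert 7 (step 5): P = [4, 7] / [5, 9] / [8];  Q = [1, 2] / [3, 5] / [4]
  Insert 2 (step 6): P = [2, 7] / [4, 9] / [5] / [8];  Q = [1, 2] / [3, 5] / [4] / [6]
  Insert 3 (step 7): P = [2, 3] / [4, 7] / [5, 9] / [8];  Q = [1, 2] / [3, 5] / [4, 7] / [6]
  Insert 1 (step 8): P = [1, 3] / [2, 7] / [4, 9] / [5] / [8];  Q = [1, 2] / [3, 5] / [4, 7] / [6] / [8]
  Insert 6 (step 9): P = [1, 3, 6] / [2, 7] / [4, 9] / [5] / [8];  Q = [1, 2, 9] / [3, 5] / [4, 7] / [6] / [8]
Final shape: (3, 2, 2, 1, 1).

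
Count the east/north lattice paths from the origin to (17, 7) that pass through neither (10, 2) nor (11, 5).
Number of paths = 178920

Inclusion–exclusion. Total paths: C(24, 17) = 346104. Through P₁: C(12, 10)·C(12, 7) = 52272. Through P₂: C(16, 11)·C(8, 6) = 122304. Since P₁ is strictly southwest of P₂, a monotone path through both must visit P₁ then P₂; paths through both = C(12, 10)·C(4, 1)·C(8, 6) = 7392. Avoid both = 346104 − 52272 − 122304 + 7392 = 178920.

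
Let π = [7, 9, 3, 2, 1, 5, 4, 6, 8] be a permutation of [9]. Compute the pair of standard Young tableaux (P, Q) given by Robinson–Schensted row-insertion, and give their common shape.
P = [1, 4, 6, 8] / [2, 5] / [3, 9] / [7];  Q = [1, 2, 8, 9] / [3, 6] / [4, 7] / [5];  common shape = (4, 2, 2, 1)

Row-insert the values π_1, π_2, … into P one at a time, bumping the leftmost entry strictly greater than the inserted value down to the next row. The recording tableau Q records, in position (i, j), the step at which that cell was added to P.
  Insert 7 (step 1): P = [7];  Q = [1]
  Insert 9 (step 2): P = [7, 9];  Q = [1, 2]
  Insert 3 (step 3): P = [3, 9] / [7];  Q = [1, 2] / [3]
  Insert 2 (step 4): P = [2, 9] / [3] / [7];  Q = [1, 2] / [3] / [4]
  Insert 1 (step 5): P = [1, 9] / [2] / [3] / [7];  Q = [1, 2] / [3] / [4] / [5]
  Insert 5 (step 6): P = [1, 5] / [2, 9] / [3] / [7];  Q = [1, 2] / [3, 6] / [4] / [5]
  Insert 4 (step 7): P = [1, 4] / [2, 5] / [3, 9] / [7];  Q = [1, 2] / [3, 6] / [4, 7] / [5]
  Insert 6 (step 8): P = [1, 4, 6] / [2, 5] / [3, 9] / [7];  Q = [1, 2, 8] / [3, 6] / [4, 7] / [5]
  Insert 8 (step 9): P = [1, 4, 6, 8] / [2, 5] / [3, 9] / [7];  Q = [1, 2, 8, 9] / [3, 6] / [4, 7] / [5]
Final shape: (4, 2, 2, 1).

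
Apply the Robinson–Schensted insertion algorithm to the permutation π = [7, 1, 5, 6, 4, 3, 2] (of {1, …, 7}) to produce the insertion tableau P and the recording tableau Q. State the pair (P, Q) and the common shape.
P = [1, 2, 6] / [3] / [4] / [5] / [7];  Q = [1, 3, 4] / [2] / [5] / [6] / [7];  common shape = (3, 1, 1, 1, 1)

Row-insert the values π_1, π_2, … into P one at a time, bumping the leftmost entry strictly greater than the inserted value down to the next row. The recording tableau Q records, in position (i, j), the step at which that cell was added to P.
  Insert 7 (step 1): P = [7];  Q = [1]
  Insert 1 (step 2): P = [1] / [7];  Q = [1] / [2]
  Insert 5 (step 3): P = [1, 5] / [7];  Q = [1, 3] / [2]
  Insert 6 (step 4): P = [1, 5, 6] / [7];  Q = [1, 3, 4] / [2]
  Insert 4 (step 5): P = [1, 4, 6] / [5] / [7];  Q = [1, 3, 4] / [2] / [5]
  Insert 3 (step 6): P = [1, 3, 6] / [4] / [5] / [7];  Q = [1, 3, 4] / [2] / [5] / [6]
  Insert 2 (step 7): P = [1, 2, 6] / [3] / [4] / [5] / [7];  Q = [1, 3, 4] / [2] / [5] / [6] / [7]
Final shape: (3, 1, 1, 1, 1).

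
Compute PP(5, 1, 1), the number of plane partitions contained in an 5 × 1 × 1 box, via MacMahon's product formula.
PP(5, 1, 1) = 6

Evaluate the triple product over i = 1..5, j = 1..1, k = 1..1. The factors are (2/1) · (3/2) · (4/3) · (5/4) · (6/5). The numerators and denominators telescope so the product is an integer; carrying out the multiplication exactly gives PP(5, 1, 1) = 6.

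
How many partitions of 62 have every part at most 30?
p(62, parts ≤ 30) = 1264685

Use the recurrence p(n, m) = p(n, m−1) + p(n−m, m): either the largest part is < m (count p(n, m−1)) or the largest part is exactly m (remove one copy of m, count p(n−m, m)). With p(0, ·) = 1 this gives p(62, parts ≤ 30) = 1264685. (By conjugating Young diagrams, this also counts partitions of 62 into at most 30 parts.)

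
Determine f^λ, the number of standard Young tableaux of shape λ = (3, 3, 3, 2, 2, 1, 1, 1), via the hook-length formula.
# SYT of shape (3, 3, 3, 2, 2, 1, 1, 1) = 112112

Hook-length formula: f^λ = n! / Π hook(c), product over all cells c of the Young diagram. For λ = (3, 3, 3, 2, 2, 1, 1, 1), n = 16 boxes. Hook lengths by row (left-to-right, top-to-bottom): [10, 6, 3]; [9, 5, 2]; [8, 4, 1]; [6, 2]; [5, 1]; [3]; [2]; [1]. Product of hooks = 186624000. So f^λ = 16! / 186624000 = 20922789888000 / 186624000 = 112112.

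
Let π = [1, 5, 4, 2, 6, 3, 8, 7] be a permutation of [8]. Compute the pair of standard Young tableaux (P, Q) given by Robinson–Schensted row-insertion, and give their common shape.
P = [1, 2, 3, 7] / [4, 6, 8] / [5];  Q = [1, 2, 5, 7] / [3, 6, 8] / [4];  common shape = (4, 3, 1)

Row-insert the values π_1, π_2, … into P one at a time, bumping the leftmost entry strictly greater than the inserted value down to the next row. The recording tableau Q records, in position (i, j), the step at which that cell was added to P.
  Insert 1 (step 1): P = [1];  Q = [1]
  Insert 5 (step 2): P = [1, 5];  Q = [1, 2]
  Insert 4 (step 3): P = [1, 4] / [5];  Q = [1, 2] / [3]
  Insert 2 (step 4): P = [1, 2] / [4] / [5];  Q = [1, 2] / [3] / [4]
  Insert 6 (step 5): P = [1, 2, 6] / [4] / [5];  Q = [1, 2, 5] / [3] / [4]
  Insert 3 (step 6): P = [1, 2, 3] / [4, 6] / [5];  Q = [1, 2, 5] / [3, 6] / [4]
  Insert 8 (step 7): P = [1, 2, 3, 8] / [4, 6] / [5];  Q = [1, 2, 5, 7] / [3, 6] / [4]
  Insert 7 (step 8): P = [1, 2, 3, 7] / [4, 6, 8] / [5];  Q = [1, 2, 5, 7] / [3, 6, 8] / [4]
Final shape: (4, 3, 1).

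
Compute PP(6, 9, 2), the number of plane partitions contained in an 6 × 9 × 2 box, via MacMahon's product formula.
PP(6, 9, 2) = 5725720

Evaluate the triple product over i = 1..6, j = 1..9, k = 1..2. The factors are (2/1) · (3/2) · (3/2) · (4/3) · (4/3) · (5/4) · (5/4) · (6/5) · … (108 factors total). The numerators and denominators telescope so the product is an integer; carrying out the multiplication exactly gives PP(6, 9, 2) = 5725720.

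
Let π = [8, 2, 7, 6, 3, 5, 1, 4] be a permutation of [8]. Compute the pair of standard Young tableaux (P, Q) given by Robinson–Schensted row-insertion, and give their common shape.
P = [1, 3, 4] / [2, 5] / [6] / [7] / [8];  Q = [1, 3, 6] / [2, 8] / [4] / [5] / [7];  common shape = (3, 2, 1, 1, 1)

Row-insert the values π_1, π_2, … into P one at a time, bumping the leftmost entry strictly greater than the inserted value down to the next row. The recording tableau Q records, in position (i, j), the step at which that cell was added to P.
  Insert 8 (step 1): P = [8];  Q = [1]
  Insert 2 (step 2): P = [2] / [8];  Q = [1] / [2]
  Insert 7 (step 3): P = [2, 7] / [8];  Q = [1, 3] / [2]
  Insert 6 (step 4): P = [2, 6] / [7] / [8];  Q = [1, 3] / [2] / [4]
  Insert 3 (step 5): P = [2, 3] / [6] / [7] / [8];  Q = [1, 3] / [2] / [4] / [5]
  Insert 5 (step 6): P = [2, 3, 5] / [6] / [7] / [8];  Q = [1, 3, 6] / [2] / [4] / [5]
  Insert 1 (step 7): P = [1, 3, 5] / [2] / [6] / [7] / [8];  Q = [1, 3, 6] / [2] / [4] / [5] / [7]
  Insert 4 (step 8): P = [1, 3, 4] / [2, 5] / [6] / [7] / [8];  Q = [1, 3, 6] / [2, 8] / [4] / [5] / [7]
Final shape: (3, 2, 1, 1, 1).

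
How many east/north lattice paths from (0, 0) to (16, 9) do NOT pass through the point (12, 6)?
Number of paths = 1393235

Total paths from (0, 0) to (16, 9): C(25, 16) = 2042975. Paths through (12, 6): (paths (0, 0) → (12, 6)) × (paths (12, 6) → (16, 9)) = C(18, 12) · C(7, 4) = 18564 · 35 = 649740. Avoidance count = 2042975 − 649740 = 1393235.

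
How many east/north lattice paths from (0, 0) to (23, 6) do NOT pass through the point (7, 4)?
Number of paths = 424530

Total paths from (0, 0) to (23, 6): C(29, 23) = 475020. Paths through (7, 4): (paths (0, 0) → (7, 4)) × (paths (7, 4) → (23, 6)) = C(11, 7) · C(18, 16) = 330 · 153 = 50490. Avoidance count = 475020 − 50490 = 424530.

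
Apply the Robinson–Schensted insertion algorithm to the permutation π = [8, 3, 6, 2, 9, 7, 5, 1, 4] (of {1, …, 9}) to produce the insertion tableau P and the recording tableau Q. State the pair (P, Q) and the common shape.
P = [1, 4, 7] / [2, 5] / [3, 6] / [8, 9];  Q = [1, 3, 5] / [2, 6] / [4, 7] / [8, 9];  common shape = (3, 2, 2, 2)

Row-insert the values π_1, π_2, … into P one at a time, bumping the leftmost entry strictly greater than the inserted value down to the next row. The recording tableau Q records, in position (i, j), the step at which that cell was added to P.
  Insert 8 (step 1): P = [8];  Q = [1]
  Insert 3 (step 2): P = [3] / [8];  Q = [1] / [2]
  Insert 6 (step 3): P = [3, 6] / [8];  Q = [1, 3] / [2]
  Insert 2 (step 4): P = [2, 6] / [3] / [8];  Q = [1, 3] / [2] / [4]
  Insert 9 (step 5): P = [2, 6, 9] / [3] / [8];  Q = [1, 3, 5] / [2] / [4]
  Insert 7 (step 6): P = [2, 6, 7] / [3, 9] / [8];  Q = [1, 3, 5] / [2, 6] / [4]
  Insert 5 (step 7): P = [2, 5, 7] / [3, 6] / [8, 9];  Q = [1, 3, 5] / [2, 6] / [4, 7]
  Insert 1 (step 8): P = [1, 5, 7] / [2, 6] / [3, 9] / [8];  Q = [1, 3, 5] / [2, 6] / [4, 7] / [8]
  Insert 4 (step 9): P = [1, 4, 7] / [2, 5] / [3, 6] / [8, 9];  Q = [1, 3, 5] / [2, 6] / [4, 7] / [8, 9]
Final shape: (3, 2, 2, 2).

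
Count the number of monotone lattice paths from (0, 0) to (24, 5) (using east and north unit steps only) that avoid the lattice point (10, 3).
Number of paths = 84435

Total paths from (0, 0) to (24, 5): C(29, 24) = 118755. Paths through (10, 3): (paths (0, 0) → (10, 3)) × (paths (10, 3) → (24, 5)) = C(13, 10) · C(16, 14) = 286 · 120 = 34320. Avoidance count = 118755 − 34320 = 84435.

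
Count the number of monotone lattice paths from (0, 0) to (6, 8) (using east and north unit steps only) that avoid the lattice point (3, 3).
Number of paths = 1883

Total paths from (0, 0) to (6, 8): C(14, 6) = 3003. Paths through (3, 3): (paths (0, 0) → (3, 3)) × (paths (3, 3) → (6, 8)) = C(6, 3) · C(8, 3) = 20 · 56 = 1120. Avoidance count = 3003 − 1120 = 1883.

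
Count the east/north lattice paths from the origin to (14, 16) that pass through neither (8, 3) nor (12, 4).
Number of paths = 140855350

Inclusion–exclusion. Total paths: C(30, 14) = 145422675. Through P₁: C(11, 8)·C(19, 6) = 4476780. Through P₂: C(16, 12)·C(14, 2) = 165620. Since P₁ is strictly southwest of P₂, a monotone path through both must visit P₁ then P₂; paths through both = C(11, 8)·C(5, 4)·C(14, 2) = 75075. Avoid both = 145422675 − 4476780 − 165620 + 75075 = 140855350.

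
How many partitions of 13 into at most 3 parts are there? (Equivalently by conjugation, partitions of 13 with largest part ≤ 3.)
p(13, parts ≤ 3) = 21

Partitions of 13 with all parts ≤ 3: 3+3+3+3+1, 3+3+3+2+2, 3+3+3+2+1+1, 3+3+3+1+1+1+1, 3+3+2+2+2+1, 3+3+2+2+1+1+1, 3+3+2+1+1+1+1+1, 3+3+1+1+1+1+1+1+1, 3+2+2+2+2+2, 3+2+2+2+2+1+1, 3+2+2+2+1+1+1+1, 3+2+2+1+1+1+1+1+1, 3+2+1+1+1+1+1+1+1+1, 3+1+1+1+1+1+1+1+1+1+1, 2+2+2+2+2+2+1, 2+2+2+2+2+1+1+1, 2+2+2+2+1+1+1+1+1, 2+2+2+1+1+1+1+1+1+1, 2+2+1+1+1+1+1+1+1+1+1, 2+1+1+1+1+1+1+1+1+1+1+1, 1+1+1+1+1+1+1+1+1+1+1+1+1. Count = 21.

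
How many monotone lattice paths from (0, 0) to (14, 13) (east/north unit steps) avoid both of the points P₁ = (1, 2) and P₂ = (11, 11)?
Number of paths = 8286888

Inclusion–exclusion. Total paths: C(27, 14) = 20058300. Through P₁: C(3, 1)·C(24, 13) = 7488432. Through P₂: C(22, 11)·C(5, 3) = 7054320. Since P₁ is strictly southwest of P₂, a monotone path through both must visit P₁ then P₂; paths through both = C(3, 1)·C(19, 10)·C(5, 3) = 2771340. Avoid both = 20058300 − 7488432 − 7054320 + 2771340 = 8286888.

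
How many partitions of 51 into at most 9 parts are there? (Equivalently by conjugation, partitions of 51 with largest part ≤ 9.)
p(51, parts ≤ 9) = 51294

Use the recurrence p(n, m) = p(n, m−1) + p(n−m, m): either the largest part is < m (count p(n, m−1)) or the largest part is exactly m (remove one copy of m, count p(n−m, m)). With p(0, ·) = 1 this gives p(51, parts ≤ 9) = 51294. (By conjugating Young diagrams, this also counts partitions of 51 into at most 9 parts.)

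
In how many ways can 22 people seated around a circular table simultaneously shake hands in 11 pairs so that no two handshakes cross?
C_11 = 58786

These noncrossing handshakes are counted by the Catalan number C_n = (1/(n + 1)) · C(2n, n). For n = 11: C_11 = (1/12) · C(22, 11) = 705432/12 = 58786.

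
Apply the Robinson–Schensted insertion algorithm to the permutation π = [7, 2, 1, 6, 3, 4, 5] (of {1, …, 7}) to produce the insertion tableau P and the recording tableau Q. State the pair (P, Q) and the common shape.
P = [1, 3, 4, 5] / [2, 6] / [7];  Q = [1, 4, 6, 7] / [2, 5] / [3];  common shape = (4, 2, 1)

Row-insert the values π_1, π_2, … into P one at a time, bumping the leftmost entry strictly greater than the inserted value down to the next row. The recording tableau Q records, in position (i, j), the step at which that cell was added to P.
  Insert 7 (step 1): P = [7];  Q = [1]
  Insert 2 (step 2): P = [2] / [7];  Q = [1] / [2]
  Insert 1 (step 3): P = [1] / [2] / [7];  Q = [1] / [2] / [3]
  Insert 6 (step 4): P = [1, 6] / [2] / [7];  Q = [1, 4] / [2] / [3]
  Insert 3 (step 5): P = [1, 3] / [2, 6] / [7];  Q = [1, 4] / [2, 5] / [3]
  Insert 4 (step 6): P = [1, 3, 4] / [2, 6] / [7];  Q = [1, 4, 6] / [2, 5] / [3]
  Insert 5 (step 7): P = [1, 3, 4, 5] / [2, 6] / [7];  Q = [1, 4, 6, 7] / [2, 5] / [3]
Final shape: (4, 2, 1).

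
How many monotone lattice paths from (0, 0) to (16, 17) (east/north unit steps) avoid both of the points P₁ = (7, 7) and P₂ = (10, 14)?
Number of paths = 719610870

Inclusion–exclusion. Total paths: C(33, 16) = 1166803110. Through P₁: C(14, 7)·C(19, 9) = 317041296. Through P₂: C(24, 10)·C(9, 6) = 164745504. Since P₁ is strictly southwest of P₂, a monotone path through both must visit P₁ then P₂; paths through both = C(14, 7)·C(10, 3)·C(9, 6) = 34594560. Avoid both = 1166803110 − 317041296 − 164745504 + 34594560 = 719610870.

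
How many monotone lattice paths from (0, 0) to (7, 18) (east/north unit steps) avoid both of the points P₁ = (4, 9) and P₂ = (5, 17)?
Number of paths = 263703

Inclusion–exclusion. Total paths: C(25, 7) = 480700. Through P₁: C(13, 4)·C(12, 3) = 157300. Through P₂: C(22, 5)·C(3, 2) = 79002. Since P₁ is strictly southwest of P₂, a monotone path through both must visit P₁ then P₂; paths through both = C(13, 4)·C(9, 1)·C(3, 2) = 19305. Avoid both = 480700 − 157300 − 79002 + 19305 = 263703.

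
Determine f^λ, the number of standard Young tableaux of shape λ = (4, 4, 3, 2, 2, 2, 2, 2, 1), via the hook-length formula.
# SYT of shape (4, 4, 3, 2, 2, 2, 2, 2, 1) = 206926720

Hook-length formula: f^λ = n! / Π hook(c), product over all cells c of the Young diagram. For λ = (4, 4, 3, 2, 2, 2, 2, 2, 1), n = 22 boxes. Hook lengths by row (left-to-right, top-to-bottom): [12, 10, 4, 2]; [11, 9, 3, 1]; [9, 7, 1]; [7, 5]; [6, 4]; [5, 3]; [4, 2]; [3, 1]; [1]. Product of hooks = 5431878144000. So f^λ = 22! / 5431878144000 = 1124000727777607680000 / 5431878144000 = 206926720.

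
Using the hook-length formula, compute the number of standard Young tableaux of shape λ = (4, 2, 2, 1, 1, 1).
# SYT of shape (4, 2, 2, 1, 1, 1) = 1232

Hook-length formula: f^λ = n! / Π hook(c), product over all cells c of the Young diagram. For λ = (4, 2, 2, 1, 1, 1), n = 11 boxes. Hook lengths by row (left-to-right, top-to-bottom): [9, 5, 2, 1]; [6, 2]; [5, 1]; [3]; [2]; [1]. Product of hooks = 32400. So f^λ = 11! / 32400 = 39916800 / 32400 = 1232.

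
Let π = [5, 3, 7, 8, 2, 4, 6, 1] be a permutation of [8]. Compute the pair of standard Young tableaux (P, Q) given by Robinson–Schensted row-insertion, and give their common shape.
P = [1, 4, 6] / [2, 7, 8] / [3] / [5];  Q = [1, 3, 4] / [2, 6, 7] / [5] / [8];  common shape = (3, 3, 1, 1)

Row-insert the values π_1, π_2, … into P one at a time, bumping the leftmost entry strictly greater than the inserted value down to the next row. The recording tableau Q records, in position (i, j), the step at which that cell was added to P.
  Insert 5 (step 1): P = [5];  Q = [1]
  Insert 3 (step 2): P = [3] / [5];  Q = [1] / [2]
  Insert 7 (step 3): P = [3, 7] / [5];  Q = [1, 3] / [2]
  Insert 8 (step 4): P = [3, 7, 8] / [5];  Q = [1, 3, 4] / [2]
  Insert 2 (step 5): P = [2, 7, 8] / [3] / [5];  Q = [1, 3, 4] / [2] / [5]
  Insert 4 (step 6): P = [2, 4, 8] / [3, 7] / [5];  Q = [1, 3, 4] / [2, 6] / [5]
  Insert 6 (step 7): P = [2, 4, 6] / [3, 7, 8] / [5];  Q = [1, 3, 4] / [2, 6, 7] / [5]
  Insert 1 (step 8): P = [1, 4, 6] / [2, 7, 8] / [3] / [5];  Q = [1, 3, 4] / [2, 6, 7] / [5] / [8]
Final shape: (3, 3, 1, 1).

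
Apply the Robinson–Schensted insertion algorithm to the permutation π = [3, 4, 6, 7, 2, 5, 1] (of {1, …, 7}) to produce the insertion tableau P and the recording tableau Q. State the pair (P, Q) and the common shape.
P = [1, 4, 5, 7] / [2, 6] / [3];  Q = [1, 2, 3, 4] / [5, 6] / [7];  common shape = (4, 2, 1)

Row-insert the values π_1, π_2, … into P one at a time, bumping the leftmost entry strictly greater than the inserted value down to the next row. The recording tableau Q records, in position (i, j), the step at which that cell was added to P.
  Insert 3 (step 1): P = [3];  Q = [1]
  Insert 4 (step 2): P = [3, 4];  Q = [1, 2]
  Insert 6 (step 3): P = [3, 4, 6];  Q = [1, 2, 3]
  Insert 7 (step 4): P = [3, 4, 6, 7];  Q = [1, 2, 3, 4]
  Insert 2 (step 5): P = [2, 4, 6, 7] / [3];  Q = [1, 2, 3, 4] / [5]
  Insert 5 (step 6): P = [2, 4, 5, 7] / [3, 6];  Q = [1, 2, 3, 4] / [5, 6]
  Insert 1 (step 7): P = [1, 4, 5, 7] / [2, 6] / [3];  Q = [1, 2, 3, 4] / [5, 6] / [7]
Final shape: (4, 2, 1).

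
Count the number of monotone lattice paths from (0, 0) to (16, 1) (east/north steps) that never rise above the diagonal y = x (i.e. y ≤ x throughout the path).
Number of paths = 16

By the reflection principle (André's argument), the number of monotone paths to (16, 1) with n ≤ m that never go above y = x is C(17, 16) − C(17, 17) = 17 − 1 = 16.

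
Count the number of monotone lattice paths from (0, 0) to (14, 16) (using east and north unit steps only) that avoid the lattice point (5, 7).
Number of paths = 106915635

Total paths from (0, 0) to (14, 16): C(30, 14) = 145422675. Paths through (5, 7): (paths (0, 0) → (5, 7)) × (paths (5, 7) → (14, 16)) = C(12, 5) · C(18, 9) = 792 · 48620 = 38507040. Avoidance count = 145422675 − 38507040 = 106915635.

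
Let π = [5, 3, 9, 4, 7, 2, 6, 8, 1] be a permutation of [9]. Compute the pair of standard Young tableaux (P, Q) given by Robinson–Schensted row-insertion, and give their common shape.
P = [1, 4, 6, 8] / [2, 7] / [3, 9] / [5];  Q = [1, 3, 5, 8] / [2, 4] / [6, 7] / [9];  common shape = (4, 2, 2, 1)

Row-insert the values π_1, π_2, … into P one at a time, bumping the leftmost entry strictly greater than the inserted value down to the next row. The recording tableau Q records, in position (i, j), the step at which that cell was added to P.
  Insert 5 (step 1): P = [5];  Q = [1]
  Insert 3 (step 2): P = [3] / [5];  Q = [1] / [2]
  Insert 9 (step 3): P = [3, 9] / [5];  Q = [1, 3] / [2]
  Insert 4 (step 4): P = [3, 4] / [5, 9];  Q = [1, 3] / [2, 4]
  Insert 7 (step 5): P = [3, 4, 7] / [5, 9];  Q = [1, 3, 5] / [2, 4]
  Insert 2 (step 6): P = [2, 4, 7] / [3, 9] / [5];  Q = [1, 3, 5] / [2, 4] / [6]
  Insert 6 (step 7): P = [2, 4, 6] / [3, 7] / [5, 9];  Q = [1, 3, 5] / [2, 4] / [6, 7]
  Insert 8 (step 8): P = [2, 4, 6, 8] / [3, 7] / [5, 9];  Q = [1, 3, 5, 8] / [2, 4] / [6, 7]
  Insert 1 (step 9): P = [1, 4, 6, 8] / [2, 7] / [3, 9] / [5];  Q = [1, 3, 5, 8] / [2, 4] / [6, 7] / [9]
Final shape: (4, 2, 2, 1).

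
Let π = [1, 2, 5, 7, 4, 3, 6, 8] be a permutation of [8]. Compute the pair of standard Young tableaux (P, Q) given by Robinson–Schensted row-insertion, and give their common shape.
P = [1, 2, 3, 6, 8] / [4, 7] / [5];  Q = [1, 2, 3, 4, 8] / [5, 7] / [6];  common shape = (5, 2, 1)

Row-insert the values π_1, π_2, … into P one at a time, bumping the leftmost entry strictly greater than the inserted value down to the next row. The recording tableau Q records, in position (i, j), the step at which that cell was added to P.
  Insert 1 (step 1): P = [1];  Q = [1]
  Insert 2 (step 2): P = [1, 2];  Q = [1, 2]
  Insert 5 (step 3): P = [1, 2, 5];  Q = [1, 2, 3]
  Insert 7 (step 4): P = [1, 2, 5, 7];  Q = [1, 2, 3, 4]
  Insert 4 (step 5): P = [1, 2, 4, 7] / [5];  Q = [1, 2, 3, 4] / [5]
  Insert 3 (step 6): P = [1, 2, 3, 7] / [4] / [5];  Q = [1, 2, 3, 4] / [5] / [6]
  Insert 6 (step 7): P = [1, 2, 3, 6] / [4, 7] / [5];  Q = [1, 2, 3, 4] / [5, 7] / [6]
  Insert 8 (step 8): P = [1, 2, 3, 6, 8] / [4, 7] / [5];  Q = [1, 2, 3, 4, 8] / [5, 7] / [6]
Final shape: (5, 2, 1).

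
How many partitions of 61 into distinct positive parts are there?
q(61) = 12076

A partition into distinct parts is a strictly decreasing sequence summing to n. The recurrence d(n, m) = d(n, m−1) + d(n−m, m−1) (use part m at most once) with q(n) = d(n, n) gives q(61) = 12076. (Euler's theorem: # distinct-part partitions = # odd-part partitions.)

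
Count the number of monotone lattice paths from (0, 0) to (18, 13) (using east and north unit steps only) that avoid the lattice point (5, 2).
Number of paths = 153834051

Total paths from (0, 0) to (18, 13): C(31, 18) = 206253075. Paths through (5, 2): (paths (0, 0) → (5, 2)) × (paths (5, 2) → (18, 13)) = C(7, 5) · C(24, 13) = 21 · 2496144 = 52419024. Avoidance count = 206253075 − 52419024 = 153834051.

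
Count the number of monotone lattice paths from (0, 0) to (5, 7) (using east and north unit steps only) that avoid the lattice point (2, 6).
Number of paths = 680

Total paths from (0, 0) to (5, 7): C(12, 5) = 792. Paths through (2, 6): (paths (0, 0) → (2, 6)) × (paths (2, 6) → (5, 7)) = C(8, 2) · C(4, 3) = 28 · 4 = 112. Avoidance count = 792 − 112 = 680.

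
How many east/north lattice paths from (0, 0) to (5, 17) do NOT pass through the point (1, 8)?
Number of paths = 19899

Total paths from (0, 0) to (5, 17): C(22, 5) = 26334. Paths through (1, 8): (paths (0, 0) → (1, 8)) × (paths (1, 8) → (5, 17)) = C(9, 1) · C(13, 4) = 9 · 715 = 6435. Avoidance count = 26334 − 6435 = 19899.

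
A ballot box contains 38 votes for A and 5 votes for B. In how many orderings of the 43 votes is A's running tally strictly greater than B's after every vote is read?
Strict-lead orderings = 738738

Total orderings of the 43 votes with 38 for A: C(43, 38) = 962598. By the Bertrand ballot formula (Cycle Lemma / reflection principle), the number of orderings in which A is strictly ahead of B throughout is (p − q)/(p + q) · C(p + q, p) = (38 − 5)/(38 + 5) · 962598 = 738738.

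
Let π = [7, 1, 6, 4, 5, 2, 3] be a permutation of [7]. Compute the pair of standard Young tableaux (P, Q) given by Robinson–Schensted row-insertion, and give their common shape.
P = [1, 2, 3] / [4, 5] / [6] / [7];  Q = [1, 3, 5] / [2, 7] / [4] / [6];  common shape = (3, 2, 1, 1)

Row-insert the values π_1, π_2, … into P one at a time, bumping the leftmost entry strictly greater than the inserted value down to the next row. The recording tableau Q records, in position (i, j), the step at which that cell was added to P.
  Insert 7 (step 1): P = [7];  Q = [1]
  Insert 1 (step 2): P = [1] / [7];  Q = [1] / [2]
  Insert 6 (step 3): P = [1, 6] / [7];  Q = [1, 3] / [2]
  Insert 4 (step 4): P = [1, 4] / [6] / [7];  Q = [1, 3] / [2] / [4]
  Insert 5 (step 5): P = [1, 4, 5] / [6] / [7];  Q = [1, 3, 5] / [2] / [4]
  Insert 2 (step 6): P = [1, 2, 5] / [4] / [6] / [7];  Q = [1, 3, 5] / [2] / [4] / [6]
  Insert 3 (step 7): P = [1, 2, 3] / [4, 5] / [6] / [7];  Q = [1, 3, 5] / [2, 7] / [4] / [6]
Final shape: (3, 2, 1, 1).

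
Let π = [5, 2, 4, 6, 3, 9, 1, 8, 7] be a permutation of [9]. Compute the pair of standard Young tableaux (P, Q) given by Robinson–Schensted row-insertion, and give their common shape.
P = [1, 3, 6, 7] / [2, 8] / [4, 9] / [5];  Q = [1, 3, 4, 6] / [2, 8] / [5, 9] / [7];  common shape = (4, 2, 2, 1)

Row-insert the values π_1, π_2, … into P one at a time, bumping the leftmost entry strictly greater than the inserted value down to the next row. The recording tableau Q records, in position (i, j), the step at which that cell was added to P.
  Insert 5 (step 1): P = [5];  Q = [1]
  Insert 2 (step 2): P = [2] / [5];  Q = [1] / [2]
  Insert 4 (step 3): P = [2, 4] / [5];  Q = [1, 3] / [2]
  Insert 6 (step 4): P = [2, 4, 6] / [5];  Q = [1, 3, 4] / [2]
  Insert 3 (step 5): P = [2, 3, 6] / [4] / [5];  Q = [1, 3, 4] / [2] / [5]
  Insert 9 (step 6): P = [2, 3, 6, 9] / [4] / [5];  Q = [1, 3, 4, 6] / [2] / [5]
  Insert 1 (step 7): P = [1, 3, 6, 9] / [2] / [4] / [5];  Q = [1, 3, 4, 6] / [2] / [5] / [7]
  Insert 8 (step 8): P = [1, 3, 6, 8] / [2, 9] / [4] / [5];  Q = [1, 3, 4, 6] / [2, 8] / [5] / [7]
  Insert 7 (step 9): P = [1, 3, 6, 7] / [2, 8] / [4, 9] / [5];  Q = [1, 3, 4, 6] / [2, 8] / [5, 9] / [7]
Final shape: (4, 2, 2, 1).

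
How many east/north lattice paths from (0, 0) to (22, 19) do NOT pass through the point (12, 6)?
Number of paths = 223424228976

Total paths from (0, 0) to (22, 19): C(41, 22) = 244662670200. Paths through (12, 6): (paths (0, 0) → (12, 6)) × (paths (12, 6) → (22, 19)) = C(18, 12) · C(23, 10) = 18564 · 1144066 = 21238441224. Avoidance count = 244662670200 − 21238441224 = 223424228976.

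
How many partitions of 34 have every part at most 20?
p(34, parts ≤ 20) = 11937

Use the recurrence p(n, m) = p(n, m−1) + p(n−m, m): either the largest part is < m (count p(n, m−1)) or the largest part is exactly m (remove one copy of m, count p(n−m, m)). With p(0, ·) = 1 this gives p(34, parts ≤ 20) = 11937. (By conjugating Young diagrams, this also counts partitions of 34 into at most 20 parts.)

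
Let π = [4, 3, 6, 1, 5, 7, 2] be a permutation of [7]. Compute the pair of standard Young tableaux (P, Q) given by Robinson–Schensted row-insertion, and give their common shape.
P = [1, 2, 7] / [3, 5] / [4, 6];  Q = [1, 3, 6] / [2, 5] / [4, 7];  common shape = (3, 2, 2)

Row-insert the values π_1, π_2, … into P one at a time, bumping the leftmost entry strictly greater than the inserted value down to the next row. The recording tableau Q records, in position (i, j), the step at which that cell was added to P.
  Insert 4 (step 1): P = [4];  Q = [1]
  Insert 3 (step 2): P = [3] / [4];  Q = [1] / [2]
  Insert 6 (step 3): P = [3, 6] / [4];  Q = [1, 3] / [2]
  Insert 1 (step 4): P = [1, 6] / [3] / [4];  Q = [1, 3] / [2] / [4]
  Insert 5 (step 5): P = [1, 5] / [3, 6] / [4];  Q = [1, 3] / [2, 5] / [4]
  Insert 7 (step 6): P = [1, 5, 7] / [3, 6] / [4];  Q = [1, 3, 6] / [2, 5] / [4]
  Insert 2 (step 7): P = [1, 2, 7] / [3, 5] / [4, 6];  Q = [1, 3, 6] / [2, 5] / [4, 7]
Final shape: (3, 2, 2).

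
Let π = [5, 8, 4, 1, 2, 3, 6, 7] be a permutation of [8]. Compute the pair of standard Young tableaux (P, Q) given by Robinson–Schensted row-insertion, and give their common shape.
P = [1, 2, 3, 6, 7] / [4, 8] / [5];  Q = [1, 2, 6, 7, 8] / [3, 5] / [4];  common shape = (5, 2, 1)

Row-insert the values π_1, π_2, … into P one at a time, bumping the leftmost entry strictly greater than the inserted value down to the next row. The recording tableau Q records, in position (i, j), the step at which that cell was added to P.
  Insert 5 (step 1): P = [5];  Q = [1]
  Insert 8 (step 2): P = [5, 8];  Q = [1, 2]
  Insert 4 (step 3): P = [4, 8] / [5];  Q = [1, 2] / [3]
  Insert 1 (step 4): P = [1, 8] / [4] / [5];  Q = [1, 2] / [3] / [4]
  Insert 2 (step 5): P = [1, 2] / [4, 8] / [5];  Q = [1, 2] / [3, 5] / [4]
  Insert 3 (step 6): P = [1, 2, 3] / [4, 8] / [5];  Q = [1, 2, 6] / [3, 5] / [4]
  Insert 6 (step 7): P = [1, 2, 3, 6] / [4, 8] / [5];  Q = [1, 2, 6, 7] / [3, 5] / [4]
  Insert 7 (step 8): P = [1, 2, 3, 6, 7] / [4, 8] / [5];  Q = [1, 2, 6, 7, 8] / [3, 5] / [4]
Final shape: (5, 2, 1).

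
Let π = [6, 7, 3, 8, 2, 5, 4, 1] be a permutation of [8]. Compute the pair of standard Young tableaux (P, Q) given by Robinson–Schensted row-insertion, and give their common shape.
P = [1, 4, 8] / [2, 5] / [3, 7] / [6];  Q = [1, 2, 4] / [3, 6] / [5, 7] / [8];  common shape = (3, 2, 2, 1)

Row-insert the values π_1, π_2, … into P one at a time, bumping the leftmost entry strictly greater than the inserted value down to the next row. The recording tableau Q records, in position (i, j), the step at which that cell was added to P.
  Insert 6 (step 1): P = [6];  Q = [1]
  Insert 7 (step 2): P = [6, 7];  Q = [1, 2]
  Insert 3 (step 3): P = [3, 7] / [6];  Q = [1, 2] / [3]
  Insert 8 (step 4): P = [3, 7, 8] / [6];  Q = [1, 2, 4] / [3]
  Insert 2 (step 5): P = [2, 7, 8] / [3] / [6];  Q = [1, 2, 4] / [3] / [5]
  Insert 5 (step 6): P = [2, 5, 8] / [3, 7] / [6];  Q = [1, 2, 4] / [3, 6] / [5]
  Insert 4 (step 7): P = [2, 4, 8] / [3, 5] / [6, 7];  Q = [1, 2, 4] / [3, 6] / [5, 7]
  Insert 1 (step 8): P = [1, 4, 8] / [2, 5] / [3, 7] / [6];  Q = [1, 2, 4] / [3, 6] / [5, 7] / [8]
Final shape: (3, 2, 2, 1).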